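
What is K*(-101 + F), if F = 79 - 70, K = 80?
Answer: -7360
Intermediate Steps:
F = 9
K*(-101 + F) = 80*(-101 + 9) = 80*(-92) = -7360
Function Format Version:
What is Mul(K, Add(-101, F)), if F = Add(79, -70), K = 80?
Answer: -7360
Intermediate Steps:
F = 9
Mul(K, Add(-101, F)) = Mul(80, Add(-101, 9)) = Mul(80, -92) = -7360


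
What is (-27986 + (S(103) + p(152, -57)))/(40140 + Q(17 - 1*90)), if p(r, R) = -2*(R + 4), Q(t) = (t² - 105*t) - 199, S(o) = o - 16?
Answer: -27793/52935 ≈ -0.52504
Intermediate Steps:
S(o) = -16 + o
Q(t) = -199 + t² - 105*t
p(r, R) = -8 - 2*R (p(r, R) = -2*(4 + R) = -8 - 2*R)
(-27986 + (S(103) + p(152, -57)))/(40140 + Q(17 - 1*90)) = (-27986 + ((-16 + 103) + (-8 - 2*(-57))))/(40140 + (-199 + (17 - 1*90)² - 105*(17 - 1*90))) = (-27986 + (87 + (-8 + 114)))/(40140 + (-199 + (17 - 90)² - 105*(17 - 90))) = (-27986 + (87 + 106))/(40140 + (-199 + (-73)² - 105*(-73))) = (-27986 + 193)/(40140 + (-199 + 5329 + 7665)) = -27793/(40140 + 12795) = -27793/52935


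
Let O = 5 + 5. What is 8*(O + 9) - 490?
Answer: -338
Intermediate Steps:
O = 10
8*(O + 9) - 490 = 8*(10 + 9) - 490 = 8*19 - 490 = 152 - 490 = -338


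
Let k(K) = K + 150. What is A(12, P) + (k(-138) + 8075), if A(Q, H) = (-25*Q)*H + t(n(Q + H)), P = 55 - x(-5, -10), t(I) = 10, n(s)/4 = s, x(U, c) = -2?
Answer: -9003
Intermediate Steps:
k(K) = 150 + K
n(s) = 4*s
P = 57 (P = 55 - 1*(-2) = 55 + 2 = 57)
A(Q, H) = 10 - 25*H*Q (A(Q, H) = (-25*Q)*H + 10 = -25*H*Q + 10 = 10 - 25*H*Q)
A(12, P) + (k(-138) + 8075) = (10 - 25*57*12) + ((150 - 138) + 8075) = (10 - 17100) + (12 + 8075) = -17090 + 8087 = -9003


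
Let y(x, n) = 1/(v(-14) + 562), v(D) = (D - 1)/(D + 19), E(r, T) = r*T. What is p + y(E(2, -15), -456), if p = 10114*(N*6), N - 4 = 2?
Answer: 203534137/559 ≈ 3.6410e+5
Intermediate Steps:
N = 6 (N = 4 + 2 = 6)
E(r, T) = T*r
v(D) = (-1 + D)/(19 + D)
y(x, n) = 1/559 (y(x, n) = 1/((-1 - 14)/(19 - 14) + 562) = 1/(-15/5 + 562) = 1/((⅕)*(-15) + 562) = 1/(-3 + 562) = 1/559)
p = 364104 (p = 10114*(6*6) = 10114*36 = 364104)
p + y(E(2, -15), -456) = 364104 + 1/559 = 203534137/559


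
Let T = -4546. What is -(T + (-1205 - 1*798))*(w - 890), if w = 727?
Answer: -1067487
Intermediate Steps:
-(T + (-1205 - 1*798))*(w - 890) = -(-4546 + (-1205 - 1*798))*(727 - 890) = -(-4546 + (-1205 - 798))*(-163) = -(-4546 - 2003)*(-163) = -(-6549)*(-163) = -1*1067487 = -1067487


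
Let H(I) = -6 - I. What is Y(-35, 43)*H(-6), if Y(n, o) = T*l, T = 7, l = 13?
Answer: 0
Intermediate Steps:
Y(n, o) = 91 (Y(n, o) = 7*13 = 91)
Y(-35, 43)*H(-6) = 91*(-6 - 1*(-6)) = 91*(-6 + 6) = 91*0 = 0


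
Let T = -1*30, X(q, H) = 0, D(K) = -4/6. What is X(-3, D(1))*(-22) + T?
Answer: -30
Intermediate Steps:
D(K) = -⅔ (D(K) = -4*⅙ = -⅔)
T = -30
X(-3, D(1))*(-22) + T = 0*(-22) - 30 = 0 - 30 = -30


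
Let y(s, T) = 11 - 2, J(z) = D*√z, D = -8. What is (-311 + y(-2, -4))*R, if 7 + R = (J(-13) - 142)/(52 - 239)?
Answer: 352434/187 - 2416*I*√13/187 ≈ 1884.7 - 46.583*I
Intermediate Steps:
J(z) = -8*√z
y(s, T) = 9
R = -1167/187 + 8*I*√13/187 (R = -7 + (-8*I*√13 - 142)/(52 - 239) = -7 + (-8*I*√13 - 142)/(-187) = -7 + (-8*I*√13 - 142)*(-1/187) = -7 + (-142 - 8*I*√13)*(-1/187) = -7 + (142/187 + 8*I*√13/187) = -1167/187 + 8*I*√13/187 ≈ -6.2406 + 0.15425*I)
(-311 + y(-2, -4))*R = (-311 + 9)*(-1167/187 + 8*I*√13/187) = -302*(-1167/187 + 8*I*√13/187) = 352434/187 - 2416*I*√13/187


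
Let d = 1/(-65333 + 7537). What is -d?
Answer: 1/57796 ≈ 1.7302e-5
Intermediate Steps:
d = -1/57796 (d = 1/(-57796) = -1/57796 ≈ -1.7302e-5)
-d = -1*(-1/57796) = 1/57796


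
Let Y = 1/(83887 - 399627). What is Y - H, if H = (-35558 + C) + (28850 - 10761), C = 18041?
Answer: -180603281/315740 ≈ -572.00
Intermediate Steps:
Y = -1/315740 (Y = 1/(-315740) = -1/315740 ≈ -3.1672e-6)
H = 572 (H = (-35558 + 18041) + (28850 - 10761) = -17517 + 18089 = 572)
Y - H = -1/315740 - 1*572 = -1/315740 - 572 = -180603281/315740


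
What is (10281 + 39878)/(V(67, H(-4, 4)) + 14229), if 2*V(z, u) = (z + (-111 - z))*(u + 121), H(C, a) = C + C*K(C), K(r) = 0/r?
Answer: 100318/15471 ≈ 6.4843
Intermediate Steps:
K(r) = 0
H(C, a) = C (H(C, a) = C + C*0 = C + 0 = C)
V(z, u) = -13431/2 - 111*u/2 (V(z, u) = ((z + (-111 - z))*(u + 121))/2 = (-111*(121 + u))/2 = (-13431 - 111*u)/2 = -13431/2 - 111*u/2)
(10281 + 39878)/(V(67, H(-4, 4)) + 14229) = (10281 + 39878)/((-13431/2 - 111/2*(-4)) + 14229) = 50159/((-13431/2 + 222) + 14229) = 50159/(-12987/2 + 14229) = 50159/(15471/2) = 50159*(2/15471) = 100318/15471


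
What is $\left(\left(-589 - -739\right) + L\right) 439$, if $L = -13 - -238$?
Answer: $164625$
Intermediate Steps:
$L = 225$ ($L = -13 + 238 = 225$)
$\left(\left(-589 - -739\right) + L\right) 439 = \left(\left(-589 - -739\right) + 225\right) 439 = \left(\left(-589 + 739\right) + 225\right) 439 = \left(150 + 225\right) 439 = 375 \cdot 439 = 164625$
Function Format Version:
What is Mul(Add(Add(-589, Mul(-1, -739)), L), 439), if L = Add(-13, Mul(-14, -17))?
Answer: 164625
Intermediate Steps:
L = 225 (L = Add(-13, 238) = 225)
Mul(Add(Add(-589, Mul(-1, -739)), L), 439) = Mul(Add(Add(-589, Mul(-1, -739)), 225), 439) = Mul(Add(Add(-589, 739), 225), 439) = Mul(Add(150, 225), 439) = Mul(375, 439) = 164625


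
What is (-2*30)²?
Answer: 3600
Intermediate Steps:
(-2*30)² = (-60)² = 3600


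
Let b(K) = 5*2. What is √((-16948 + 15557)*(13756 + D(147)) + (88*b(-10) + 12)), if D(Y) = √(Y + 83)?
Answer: √(-19133704 - 1391*√230) ≈ 4376.6*I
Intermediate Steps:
b(K) = 10
D(Y) = √(83 + Y)
√((-16948 + 15557)*(13756 + D(147)) + (88*b(-10) + 12)) = √((-16948 + 15557)*(13756 + √(83 + 147)) + (88*10 + 12)) = √(-1391*(13756 + √230) + (880 + 12)) = √((-19134596 - 1391*√230) + 892) = √(-19133704 - 1391*√230)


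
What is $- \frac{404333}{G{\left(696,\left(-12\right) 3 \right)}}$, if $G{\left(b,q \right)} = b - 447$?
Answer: $- \frac{404333}{249} \approx -1623.8$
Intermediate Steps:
$G{\left(b,q \right)} = -447 + b$ ($G{\left(b,q \right)} = b - 447 = -447 + b$)
$- \frac{404333}{G{\left(696,\left(-12\right) 3 \right)}} = - \frac{404333}{-447 + 696} = - \frac{404333}{249}$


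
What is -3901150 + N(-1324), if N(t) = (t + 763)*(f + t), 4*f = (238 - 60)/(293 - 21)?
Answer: -101071289/32 ≈ -3.1585e+6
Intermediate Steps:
f = 89/544 (f = ((238 - 60)/(293 - 21))/4 = (178/272)/4 = (178*(1/272))/4 = (¼)*(89/136) = 89/544 ≈ 0.16360)
N(t) = (763 + t)*(89/544 + t) (N(t) = (t + 763)*(89/544 + t) = (763 + t)*(89/544 + t))
-3901150 + N(-1324) = -3901150 + (67907/544 + (-1324)² + (415161/544)*(-1324)) = -3901150 + (67907/544 + 1752976 - 137418291/136) = -3901150 + 23765511/32 = -101071289/32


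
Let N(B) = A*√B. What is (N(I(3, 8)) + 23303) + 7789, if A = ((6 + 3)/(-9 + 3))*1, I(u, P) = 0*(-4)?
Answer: 31092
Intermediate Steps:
I(u, P) = 0
A = -3/2 (A = (9/(-6))*1 = (9*(-⅙))*1 = -3/2*1 = -3/2 ≈ -1.5000)
N(B) = -3*√B/2
(N(I(3, 8)) + 23303) + 7789 = (-3*√0/2 + 23303) + 7789 = (-3/2*0 + 23303) + 7789 = (0 + 23303) + 7789 = 23303 + 7789 = 31092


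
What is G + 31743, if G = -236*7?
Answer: 30091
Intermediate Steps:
G = -1652 (G = -1*1652 = -1652)
G + 31743 = -1652 + 31743 = 30091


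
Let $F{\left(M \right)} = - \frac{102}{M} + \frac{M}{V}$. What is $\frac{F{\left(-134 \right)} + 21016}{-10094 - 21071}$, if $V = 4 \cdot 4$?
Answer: $- \frac{2252099}{3340888} \approx -0.6741$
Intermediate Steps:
$V = 16$
$F{\left(M \right)} = - \frac{102}{M} + \frac{M}{16}$
$\frac{F{\left(-134 \right)} + 21016}{-10094 - 21071} = \frac{\left(- \frac{102}{-134} + \frac{1}{16} \left(-134\right)\right) + 21016}{-10094 - 21071} = \frac{\left(\left(-102\right) \left(- \frac{1}{134}\right) - \frac{67}{8}\right) + 21016}{-31165} = \left(\left(\frac{51}{67} - \frac{67}{8}\right) + 21016\right) \left(- \frac{1}{31165}\right) = \left(- \frac{4081}{536} + 21016\right) \left(- \frac{1}{31165}\right) = \frac{11260495}{536} \left(- \frac{1}{31165}\right) = - \frac{2252099}{3340888}$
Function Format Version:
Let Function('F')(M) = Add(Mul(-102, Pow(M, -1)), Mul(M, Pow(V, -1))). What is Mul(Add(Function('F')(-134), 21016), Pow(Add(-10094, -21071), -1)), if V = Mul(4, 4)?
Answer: Rational(-2252099, 3340888) ≈ -0.67410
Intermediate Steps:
V = 16
Function('F')(M) = Add(Mul(-102, Pow(M, -1)), Mul(Rational(1, 16), M)) (Function('F')(M) = Add(Mul(-102, Pow(M, -1)), Mul(M, Pow(16, -1))) = Add(Mul(-102, Pow(M, -1)), Mul(M, Rational(1, 16))) = Add(Mul(-102, Pow(M, -1)), Mul(Rational(1, 16), M)))
Mul(Add(Function('F')(-134), 21016), Pow(Add(-10094, -21071), -1)) = Mul(Add(Add(Mul(-102, Pow(-134, -1)), Mul(Rational(1, 16), -134)), 21016), Pow(Add(-10094, -21071), -1)) = Mul(Add(Add(Mul(-102, Rational(-1, 134)), Rational(-67, 8)), 21016), Pow(-31165, -1)) = Mul(Add(Add(Rational(51, 67), Rational(-67, 8)), 21016), Rational(-1, 31165)) = Mul(Add(Rational(-4081, 536), 21016), Rational(-1, 31165)) = Mul(Rational(11260495, 536), Rational(-1, 31165)) = Rational(-2252099, 3340888)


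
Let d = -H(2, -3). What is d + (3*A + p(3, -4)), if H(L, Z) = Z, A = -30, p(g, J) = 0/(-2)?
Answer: -87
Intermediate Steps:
p(g, J) = 0 (p(g, J) = 0*(-½) = 0)
d = 3 (d = -1*(-3) = 3)
d + (3*A + p(3, -4)) = 3 + (3*(-30) + 0) = 3 + (-90 + 0) = 3 - 90 = -87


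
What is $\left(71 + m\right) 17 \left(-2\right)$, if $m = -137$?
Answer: $2244$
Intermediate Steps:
$\left(71 + m\right) 17 \left(-2\right) = \left(71 - 137\right) 17 \left(-2\right) = \left(-66\right) \left(-34\right) = 2244$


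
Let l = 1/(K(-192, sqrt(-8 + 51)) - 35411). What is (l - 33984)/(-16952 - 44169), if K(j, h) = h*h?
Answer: 1201946113/2161727528 ≈ 0.55601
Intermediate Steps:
K(j, h) = h**2
l = -1/35368 (l = 1/((sqrt(-8 + 51))**2 - 35411) = 1/((sqrt(43))**2 - 35411) = 1/(43 - 35411) = 1/(-35368) = -1/35368 ≈ -2.8274e-5)
(l - 33984)/(-16952 - 44169) = (-1/35368 - 33984)/(-16952 - 44169) = -1201946113/35368/(-61121) = -1201946113/35368*(-1/61121) = 1201946113/2161727528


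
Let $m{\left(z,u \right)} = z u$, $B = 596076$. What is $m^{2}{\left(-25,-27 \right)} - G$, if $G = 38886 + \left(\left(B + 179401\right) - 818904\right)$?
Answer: $460166$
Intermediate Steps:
$m{\left(z,u \right)} = u z$
$G = -4541$ ($G = 38886 + \left(\left(596076 + 179401\right) - 818904\right) = 38886 + \left(775477 - 818904\right) = 38886 - 43427 = -4541$)
$m^{2}{\left(-25,-27 \right)} - G = \left(\left(-27\right) \left(-25\right)\right)^{2} - -4541 = 675^{2} + 4541 = 455625 + 4541 = 460166$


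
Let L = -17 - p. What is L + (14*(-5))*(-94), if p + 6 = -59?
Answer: 6628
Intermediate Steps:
p = -65 (p = -6 - 59 = -65)
L = 48 (L = -17 - 1*(-65) = -17 + 65 = 48)
L + (14*(-5))*(-94) = 48 + (14*(-5))*(-94) = 48 - 70*(-94) = 48 + 6580 = 6628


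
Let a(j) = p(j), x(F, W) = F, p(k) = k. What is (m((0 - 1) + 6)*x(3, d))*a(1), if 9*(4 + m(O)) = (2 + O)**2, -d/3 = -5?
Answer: 13/3 ≈ 4.3333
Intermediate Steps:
d = 15 (d = -3*(-5) = 15)
m(O) = -4 + (2 + O)**2/9
a(j) = j
(m((0 - 1) + 6)*x(3, d))*a(1) = ((-4 + (2 + ((0 - 1) + 6))**2/9)*3)*1 = ((-4 + (2 + (-1 + 6))**2/9)*3)*1 = ((-4 + (2 + 5)**2/9)*3)*1 = ((-4 + (1/9)*7**2)*3)*1 = ((-4 + (1/9)*49)*3)*1 = ((-4 + 49/9)*3)*1 = ((13/9)*3)*1 = (13/3)*1 = 13/3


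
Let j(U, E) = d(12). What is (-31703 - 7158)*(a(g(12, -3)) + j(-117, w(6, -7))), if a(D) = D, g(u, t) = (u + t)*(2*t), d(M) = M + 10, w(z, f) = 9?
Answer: 1243552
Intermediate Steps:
d(M) = 10 + M
j(U, E) = 22 (j(U, E) = 10 + 12 = 22)
g(u, t) = 2*t*(t + u) (g(u, t) = (t + u)*(2*t) = 2*t*(t + u))
(-31703 - 7158)*(a(g(12, -3)) + j(-117, w(6, -7))) = (-31703 - 7158)*(2*(-3)*(-3 + 12) + 22) = -38861*(2*(-3)*9 + 22) = -38861*(-54 + 22) = -38861*(-32) = 1243552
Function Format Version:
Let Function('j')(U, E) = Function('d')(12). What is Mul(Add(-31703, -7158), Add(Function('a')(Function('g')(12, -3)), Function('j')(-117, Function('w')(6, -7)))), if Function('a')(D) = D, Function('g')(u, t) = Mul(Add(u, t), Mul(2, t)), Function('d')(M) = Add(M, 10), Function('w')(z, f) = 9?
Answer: 1243552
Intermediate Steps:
Function('d')(M) = Add(10, M)
Function('j')(U, E) = 22 (Function('j')(U, E) = Add(10, 12) = 22)
Function('g')(u, t) = Mul(2, t, Add(t, u)) (Function('g')(u, t) = Mul(Add(t, u), Mul(2, t)) = Mul(2, t, Add(t, u)))
Mul(Add(-31703, -7158), Add(Function('a')(Function('g')(12, -3)), Function('j')(-117, Function('w')(6, -7)))) = Mul(Add(-31703, -7158), Add(Mul(2, -3, Add(-3, 12)), 22)) = Mul(-38861, Add(Mul(2, -3, 9), 22)) = Mul(-38861, Add(-54, 22)) = Mul(-38861, -32) = 1243552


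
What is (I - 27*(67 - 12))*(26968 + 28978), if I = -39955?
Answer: -2318402240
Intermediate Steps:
(I - 27*(67 - 12))*(26968 + 28978) = (-39955 - 27*(67 - 12))*(26968 + 28978) = (-39955 - 27*55)*55946 = (-39955 - 1485)*55946 = -41440*55946 = -2318402240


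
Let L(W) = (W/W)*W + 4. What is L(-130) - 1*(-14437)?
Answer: 14311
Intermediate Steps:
L(W) = 4 + W (L(W) = 1*W + 4 = W + 4 = 4 + W)
L(-130) - 1*(-14437) = (4 - 130) - 1*(-14437) = -126 + 14437 = 14311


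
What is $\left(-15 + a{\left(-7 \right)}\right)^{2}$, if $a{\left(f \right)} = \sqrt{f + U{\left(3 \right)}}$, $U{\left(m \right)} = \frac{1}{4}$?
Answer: $\frac{873}{4} - 45 i \sqrt{3} \approx 218.25 - 77.942 i$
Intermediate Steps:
$U{\left(m \right)} = \frac{1}{4}$
$a{\left(f \right)} = \sqrt{\frac{1}{4} + f}$ ($a{\left(f \right)} = \sqrt{f + \frac{1}{4}} = \sqrt{\frac{1}{4} + f}$)
$\left(-15 + a{\left(-7 \right)}\right)^{2} = \left(-15 + \frac{\sqrt{1 + 4 \left(-7\right)}}{2}\right)^{2} = \left(-15 + \frac{\sqrt{1 - 28}}{2}\right)^{2} = \left(-15 + \frac{\sqrt{-27}}{2}\right)^{2} = \left(-15 + \frac{3 i \sqrt{3}}{2}\right)^{2}$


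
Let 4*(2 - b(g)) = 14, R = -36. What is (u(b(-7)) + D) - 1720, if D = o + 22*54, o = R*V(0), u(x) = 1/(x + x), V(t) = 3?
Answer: -1921/3 ≈ -640.33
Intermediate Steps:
b(g) = -3/2 (b(g) = 2 - ¼*14 = 2 - 7/2 = -3/2)
u(x) = 1/(2*x)
o = -108 (o = -36*3 = -108)
D = 1080 (D = -108 + 22*54 = -108 + 1188 = 1080)
(u(b(-7)) + D) - 1720 = (1/(2*(-3/2)) + 1080) - 1720 = ((½)*(-⅔) + 1080) - 1720 = (-⅓ + 1080) - 1720 = 3239/3 - 1720 = -1921/3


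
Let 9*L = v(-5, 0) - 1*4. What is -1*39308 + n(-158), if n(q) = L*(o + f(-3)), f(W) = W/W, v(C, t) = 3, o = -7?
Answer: -117922/3 ≈ -39307.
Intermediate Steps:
L = -⅑ (L = (3 - 1*4)/9 = (3 - 4)/9 = (⅑)*(-1) = -⅑ ≈ -0.11111)
f(W) = 1
n(q) = ⅔ (n(q) = -(-7 + 1)/9 = -⅑*(-6) = ⅔)
-1*39308 + n(-158) = -1*39308 + ⅔ = -39308 + ⅔ = -117922/3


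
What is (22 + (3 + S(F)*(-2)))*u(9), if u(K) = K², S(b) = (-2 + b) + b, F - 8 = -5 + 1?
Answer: 1053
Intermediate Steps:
F = 4 (F = 8 + (-5 + 1) = 8 - 4 = 4)
S(b) = -2 + 2*b
(22 + (3 + S(F)*(-2)))*u(9) = (22 + (3 + (-2 + 2*4)*(-2)))*9² = (22 + (3 + (-2 + 8)*(-2)))*81 = (22 + (3 + 6*(-2)))*81 = (22 + (3 - 12))*81 = (22 - 9)*81 = 13*81 = 1053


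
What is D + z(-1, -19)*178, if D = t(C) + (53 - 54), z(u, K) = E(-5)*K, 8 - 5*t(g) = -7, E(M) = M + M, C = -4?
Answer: 33822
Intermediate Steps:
E(M) = 2*M
t(g) = 3 (t(g) = 8/5 - ⅕*(-7) = 8/5 + 7/5 = 3)
z(u, K) = -10*K (z(u, K) = (2*(-5))*K = -10*K)
D = 2 (D = 3 + (53 - 54) = 3 - 1 = 2)
D + z(-1, -19)*178 = 2 - 10*(-19)*178 = 2 + 190*178 = 2 + 33820 = 33822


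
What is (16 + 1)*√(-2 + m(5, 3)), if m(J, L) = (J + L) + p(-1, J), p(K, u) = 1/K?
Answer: 17*√5 ≈ 38.013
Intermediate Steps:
m(J, L) = -1 + J + L (m(J, L) = (J + L) + 1/(-1) = (J + L) - 1 = -1 + J + L)
(16 + 1)*√(-2 + m(5, 3)) = (16 + 1)*√(-2 + (-1 + 5 + 3)) = 17*√(-2 + 7) = 17*√5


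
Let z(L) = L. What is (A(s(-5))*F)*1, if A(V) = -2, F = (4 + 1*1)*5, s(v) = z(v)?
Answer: -50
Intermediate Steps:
s(v) = v
F = 25 (F = (4 + 1)*5 = 5*5 = 25)
(A(s(-5))*F)*1 = -2*25*1 = -50*1 = -50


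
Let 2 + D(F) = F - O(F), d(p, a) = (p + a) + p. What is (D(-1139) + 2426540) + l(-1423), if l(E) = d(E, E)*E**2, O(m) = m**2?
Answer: -8643293823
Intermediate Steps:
d(p, a) = a + 2*p (d(p, a) = (a + p) + p = a + 2*p)
l(E) = 3*E**3 (l(E) = (E + 2*E)*E**2 = (3*E)*E**2 = 3*E**3)
D(F) = -2 + F - F**2 (D(F) = -2 + (F - F**2) = -2 + F - F**2)
(D(-1139) + 2426540) + l(-1423) = ((-2 - 1139 - 1*(-1139)**2) + 2426540) + 3*(-1423)**3 = ((-2 - 1139 - 1*1297321) + 2426540) + 3*(-2881473967) = ((-2 - 1139 - 1297321) + 2426540) - 8644421901 = (-1298462 + 2426540) - 8644421901 = 1128078 - 8644421901 = -8643293823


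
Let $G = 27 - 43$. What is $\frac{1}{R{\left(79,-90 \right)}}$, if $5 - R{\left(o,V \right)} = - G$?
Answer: $- \frac{1}{11} \approx -0.090909$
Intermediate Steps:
$G = -16$ ($G = 27 - 43 = -16$)
$R{\left(o,V \right)} = -11$ ($R{\left(o,V \right)} = 5 - \left(-1\right) \left(-16\right) = 5 - 16 = -11$)
$\frac{1}{R{\left(79,-90 \right)}} = \frac{1}{-11} = - \frac{1}{11}$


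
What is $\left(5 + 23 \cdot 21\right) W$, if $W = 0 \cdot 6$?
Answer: $0$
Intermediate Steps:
$W = 0$
$\left(5 + 23 \cdot 21\right) W = \left(5 + 23 \cdot 21\right) 0 = \left(5 + 483\right) 0 = 488 \cdot 0 = 0$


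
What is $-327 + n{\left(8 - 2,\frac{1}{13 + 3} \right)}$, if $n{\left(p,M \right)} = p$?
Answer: $-321$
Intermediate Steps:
$-327 + n{\left(8 - 2,\frac{1}{13 + 3} \right)} = -327 + \left(8 - 2\right) = -327 + 6 = -321$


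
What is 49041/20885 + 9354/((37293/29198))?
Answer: 1901966745811/259621435 ≈ 7325.9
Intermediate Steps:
49041/20885 + 9354/((37293/29198)) = 49041*(1/20885) + 9354/((37293*(1/29198))) = 49041/20885 + 9354/(37293/29198) = 49041/20885 + 9354*(29198/37293) = 49041/20885 + 91039364/12431 = 1901966745811/259621435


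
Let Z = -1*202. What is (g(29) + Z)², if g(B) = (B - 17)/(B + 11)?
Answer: 4068289/100 ≈ 40683.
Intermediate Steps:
g(B) = (-17 + B)/(11 + B)
Z = -202
(g(29) + Z)² = ((-17 + 29)/(11 + 29) - 202)² = (12/40 - 202)² = ((1/40)*12 - 202)² = (3/10 - 202)² = (-2017/10)² = 4068289/100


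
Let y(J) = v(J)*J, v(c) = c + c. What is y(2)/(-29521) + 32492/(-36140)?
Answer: -239871363/266722235 ≈ -0.89933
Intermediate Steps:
v(c) = 2*c
y(J) = 2*J² (y(J) = (2*J)*J = 2*J²)
y(2)/(-29521) + 32492/(-36140) = (2*2²)/(-29521) + 32492/(-36140) = (2*4)*(-1/29521) + 32492*(-1/36140) = 8*(-1/29521) - 8123/9035 = -8/29521 - 8123/9035 = -239871363/266722235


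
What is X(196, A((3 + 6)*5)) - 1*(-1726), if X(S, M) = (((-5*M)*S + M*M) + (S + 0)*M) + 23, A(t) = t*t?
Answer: 2514774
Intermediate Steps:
A(t) = t**2
X(S, M) = 23 + M**2 - 4*M*S (X(S, M) = ((-5*M*S + M**2) + S*M) + 23 = ((M**2 - 5*M*S) + M*S) + 23 = (M**2 - 4*M*S) + 23 = 23 + M**2 - 4*M*S)
X(196, A((3 + 6)*5)) - 1*(-1726) = (23 + (((3 + 6)*5)**2)**2 - 4*((3 + 6)*5)**2*196) - 1*(-1726) = (23 + ((9*5)**2)**2 - 4*(9*5)**2*196) + 1726 = (23 + (45**2)**2 - 4*45**2*196) + 1726 = (23 + 2025**2 - 4*2025*196) + 1726 = (23 + 4100625 - 1587600) + 1726 = 2513048 + 1726 = 2514774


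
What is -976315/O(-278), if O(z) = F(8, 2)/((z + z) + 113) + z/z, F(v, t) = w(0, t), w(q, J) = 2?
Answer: -432507545/441 ≈ -9.8074e+5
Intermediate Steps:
F(v, t) = 2
O(z) = 1 + 2/(113 + 2*z) (O(z) = 2/((z + z) + 113) + z/z = 2/(2*z + 113) + 1 = 2/(113 + 2*z) + 1 = 1 + 2/(113 + 2*z))
-976315/O(-278) = -976315*(113 + 2*(-278))/(115 + 2*(-278)) = -976315*(113 - 556)/(115 - 556) = -976315/(-441/(-443)) = -976315/((-1/443*(-441))) = -976315/441/443 = -976315*443/441 = -432507545/441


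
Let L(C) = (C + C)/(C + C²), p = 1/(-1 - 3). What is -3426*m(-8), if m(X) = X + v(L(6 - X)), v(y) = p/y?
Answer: 135327/4 ≈ 33832.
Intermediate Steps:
p = -¼ (p = 1/(-4) = -¼ ≈ -0.25000)
L(C) = 2*C/(C + C²) (L(C) = (2*C)/(C + C²) = 2*C/(C + C²))
v(y) = -1/(4*y)
m(X) = -7/8 + 9*X/8 (m(X) = X - (7/8 - X/8) = X - (7/2 - X/2)/4 = X + (-7/8 + X/8) = -7/8 + 9*X/8)
-3426*m(-8) = -3426*(-7/8 + (9/8)*(-8)) = -3426*(-7/8 - 9) = -3426*(-79/8) = 135327/4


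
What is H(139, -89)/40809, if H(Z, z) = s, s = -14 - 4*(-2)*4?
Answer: 6/13603 ≈ 0.00044108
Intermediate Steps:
s = 18 (s = -14 - (-8)*4 = -14 - 1*(-32) = -14 + 32 = 18)
H(Z, z) = 18
H(139, -89)/40809 = 18/40809 = 18*(1/40809) = 6/13603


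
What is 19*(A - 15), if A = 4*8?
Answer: 323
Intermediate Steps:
A = 32
19*(A - 15) = 19*(32 - 15) = 19*17 = 323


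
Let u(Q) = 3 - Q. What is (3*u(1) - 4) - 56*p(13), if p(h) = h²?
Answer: -9462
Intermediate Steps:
(3*u(1) - 4) - 56*p(13) = (3*(3 - 1*1) - 4) - 56*13² = (3*(3 - 1) - 4) - 56*169 = (3*2 - 4) - 9464 = (6 - 4) - 9464 = 2 - 9464 = -9462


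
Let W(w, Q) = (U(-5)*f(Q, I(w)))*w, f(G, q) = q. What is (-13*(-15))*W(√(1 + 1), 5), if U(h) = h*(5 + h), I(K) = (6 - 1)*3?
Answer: 0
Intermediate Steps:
I(K) = 15 (I(K) = 5*3 = 15)
W(w, Q) = 0 (W(w, Q) = (-5*(5 - 5)*15)*w = (-5*0*15)*w = (0*15)*w = 0*w = 0)
(-13*(-15))*W(√(1 + 1), 5) = -13*(-15)*0 = 195*0 = 0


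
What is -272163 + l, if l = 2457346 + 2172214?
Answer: 4357397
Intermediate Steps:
l = 4629560
-272163 + l = -272163 + 4629560 = 4357397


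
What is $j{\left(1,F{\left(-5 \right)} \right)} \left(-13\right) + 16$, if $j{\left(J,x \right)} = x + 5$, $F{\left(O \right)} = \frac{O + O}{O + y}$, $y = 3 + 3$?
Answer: $81$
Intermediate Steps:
$y = 6$
$F{\left(O \right)} = \frac{2 O}{6 + O}$ ($F{\left(O \right)} = \frac{O + O}{O + 6} = \frac{2 O}{6 + O}$)
$j{\left(J,x \right)} = 5 + x$
$j{\left(1,F{\left(-5 \right)} \right)} \left(-13\right) + 16 = \left(5 + 2 \left(-5\right) \frac{1}{6 - 5}\right) \left(-13\right) + 16 = \left(5 + 2 \left(-5\right) 1^{-1}\right) \left(-13\right) + 16 = \left(5 + 2 \left(-5\right) 1\right) \left(-13\right) + 16 = \left(5 - 10\right) \left(-13\right) + 16 = \left(-5\right) \left(-13\right) + 16 = 65 + 16 = 81$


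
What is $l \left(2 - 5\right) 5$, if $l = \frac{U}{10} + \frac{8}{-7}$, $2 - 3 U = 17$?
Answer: $\frac{345}{14} \approx 24.643$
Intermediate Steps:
$U = -5$ ($U = \frac{2}{3} - \frac{17}{3} = -5$)
$l = - \frac{23}{14}$ ($l = - \frac{5}{10} + \frac{8}{-7} = \left(-5\right) \frac{1}{10} + 8 \left(- \frac{1}{7}\right) = - \frac{1}{2} - \frac{8}{7} = - \frac{23}{14} \approx -1.6429$)
$l \left(2 - 5\right) 5 = - \frac{23 \left(2 - 5\right) 5}{14} = - \frac{23 \left(\left(-3\right) 5\right)}{14} = \left(- \frac{23}{14}\right) \left(-15\right) = \frac{345}{14}$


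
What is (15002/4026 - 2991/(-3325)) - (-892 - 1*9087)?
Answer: 66822653983/6693225 ≈ 9983.6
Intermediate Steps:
(15002/4026 - 2991/(-3325)) - (-892 - 1*9087) = (15002*(1/4026) - 2991*(-1/3325)) - (-892 - 9087) = (7501/2013 + 2991/3325) - 1*(-9979) = 30961708/6693225 + 9979 = 66822653983/6693225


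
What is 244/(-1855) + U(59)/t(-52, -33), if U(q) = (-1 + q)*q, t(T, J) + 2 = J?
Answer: -36322/371 ≈ -97.903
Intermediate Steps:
t(T, J) = -2 + J
U(q) = q*(-1 + q)
244/(-1855) + U(59)/t(-52, -33) = 244/(-1855) + (59*(-1 + 59))/(-2 - 33) = 244*(-1/1855) + (59*58)/(-35) = -244/1855 + 3422*(-1/35) = -244/1855 - 3422/35 = -36322/371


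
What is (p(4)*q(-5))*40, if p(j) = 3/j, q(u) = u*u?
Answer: 750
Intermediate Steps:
q(u) = u**2
(p(4)*q(-5))*40 = ((3/4)*(-5)**2)*40 = ((3*(1/4))*25)*40 = ((3/4)*25)*40 = (75/4)*40 = 750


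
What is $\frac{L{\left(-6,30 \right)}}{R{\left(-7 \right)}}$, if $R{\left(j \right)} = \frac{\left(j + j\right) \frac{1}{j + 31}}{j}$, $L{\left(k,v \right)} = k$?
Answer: $-72$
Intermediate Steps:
$R{\left(j \right)} = \frac{2}{31 + j}$ ($R{\left(j \right)} = \frac{2 j \frac{1}{31 + j}}{j} = \frac{2}{31 + j}$)
$\frac{L{\left(-6,30 \right)}}{R{\left(-7 \right)}} = - \frac{6}{2 \frac{1}{31 - 7}} = - \frac{6}{2 \cdot \frac{1}{24}} = - 6 \frac{1}{\frac{1}{12}} = \left(-6\right) 12 = -72$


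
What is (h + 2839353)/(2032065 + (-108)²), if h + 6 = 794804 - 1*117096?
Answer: 3517055/2043729 ≈ 1.7209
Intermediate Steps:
h = 677702 (h = -6 + (794804 - 1*117096) = -6 + (794804 - 117096) = -6 + 677708 = 677702)
(h + 2839353)/(2032065 + (-108)²) = (677702 + 2839353)/(2032065 + (-108)²) = 3517055/(2032065 + 11664) = 3517055/2043729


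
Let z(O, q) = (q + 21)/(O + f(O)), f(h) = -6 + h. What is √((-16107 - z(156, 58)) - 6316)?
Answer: I*√233291578/102 ≈ 149.74*I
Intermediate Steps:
z(O, q) = (21 + q)/(-6 + 2*O) (z(O, q) = (q + 21)/(O + (-6 + O)) = (21 + q)/(-6 + 2*O))
√((-16107 - z(156, 58)) - 6316) = √((-16107 - (21 + 58)/(2*(-3 + 156))) - 6316) = √((-16107 - 79/(2*153)) - 6316) = √((-16107 - 1*79/306) - 6316) = √((-16107 - 79/306) - 6316) = √(-4928821/306 - 6316) = √(-6861517/306) = I*√233291578/102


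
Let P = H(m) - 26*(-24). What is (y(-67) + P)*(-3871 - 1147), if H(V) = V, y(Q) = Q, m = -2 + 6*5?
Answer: -2935530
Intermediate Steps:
m = 28 (m = -2 + 30 = 28)
P = 652 (P = 28 - 26*(-24) = 28 + 624 = 652)
(y(-67) + P)*(-3871 - 1147) = (-67 + 652)*(-3871 - 1147) = 585*(-5018) = -2935530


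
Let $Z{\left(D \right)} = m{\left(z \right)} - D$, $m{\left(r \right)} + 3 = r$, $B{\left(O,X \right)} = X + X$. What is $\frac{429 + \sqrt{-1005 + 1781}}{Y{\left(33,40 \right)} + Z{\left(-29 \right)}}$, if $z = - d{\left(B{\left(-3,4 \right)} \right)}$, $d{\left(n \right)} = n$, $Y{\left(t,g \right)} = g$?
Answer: $\frac{429}{58} + \frac{\sqrt{194}}{29} \approx 7.8768$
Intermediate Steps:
$B{\left(O,X \right)} = 2 X$
$z = -8$ ($z = - 2 \cdot 4 = \left(-1\right) 8 = -8$)
$m{\left(r \right)} = -3 + r$
$Z{\left(D \right)} = -11 - D$ ($Z{\left(D \right)} = \left(-3 - 8\right) - D = -11 - D$)
$\frac{429 + \sqrt{-1005 + 1781}}{Y{\left(33,40 \right)} + Z{\left(-29 \right)}} = \frac{429 + \sqrt{-1005 + 1781}}{40 - -18} = \frac{429 + \sqrt{776}}{40 + \left(-11 + 29\right)} = \frac{429 + 2 \sqrt{194}}{40 + 18} = \frac{429 + 2 \sqrt{194}}{58} = \left(429 + 2 \sqrt{194}\right) \frac{1}{58} = \frac{429}{58} + \frac{\sqrt{194}}{29}$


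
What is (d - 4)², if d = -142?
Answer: 21316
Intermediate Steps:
(d - 4)² = (-142 - 4)² = (-146)² = 21316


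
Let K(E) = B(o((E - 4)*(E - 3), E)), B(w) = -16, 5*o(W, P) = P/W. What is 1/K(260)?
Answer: -1/16 ≈ -0.062500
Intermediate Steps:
o(W, P) = P/(5*W) (o(W, P) = (P/W)/5 = P/(5*W))
K(E) = -16
1/K(260) = 1/(-16) = -1/16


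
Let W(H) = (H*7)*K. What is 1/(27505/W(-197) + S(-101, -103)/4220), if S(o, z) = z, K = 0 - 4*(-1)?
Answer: -1454845/7289953 ≈ -0.19957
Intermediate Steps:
K = 4 (K = 0 + 4 = 4)
W(H) = 28*H (W(H) = (H*7)*4 = (7*H)*4 = 28*H)
1/(27505/W(-197) + S(-101, -103)/4220) = 1/(27505/((28*(-197))) - 103/4220) = 1/(27505/(-5516) - 103*1/4220) = 1/(27505*(-1/5516) - 103/4220) = 1/(-27505/5516 - 103/4220) = 1/(-7289953/1454845) = -1454845/7289953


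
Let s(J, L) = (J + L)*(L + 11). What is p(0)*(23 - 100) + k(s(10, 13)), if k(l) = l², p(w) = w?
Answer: 304704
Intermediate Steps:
s(J, L) = (11 + L)*(J + L) (s(J, L) = (J + L)*(11 + L) = (11 + L)*(J + L))
p(0)*(23 - 100) + k(s(10, 13)) = 0*(23 - 100) + (13² + 11*10 + 11*13 + 10*13)² = 0*(-77) + (169 + 110 + 143 + 130)² = 0 + 552² = 0 + 304704 = 304704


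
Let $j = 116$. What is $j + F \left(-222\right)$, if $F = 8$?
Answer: $-1660$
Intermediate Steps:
$j + F \left(-222\right) = 116 + 8 \left(-222\right) = 116 - 1776 = -1660$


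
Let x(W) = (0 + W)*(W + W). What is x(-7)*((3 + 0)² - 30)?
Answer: -2058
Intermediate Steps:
x(W) = 2*W² (x(W) = W*(2*W) = 2*W²)
x(-7)*((3 + 0)² - 30) = (2*(-7)²)*((3 + 0)² - 30) = (2*49)*(3² - 30) = 98*(9 - 30) = 98*(-21) = -2058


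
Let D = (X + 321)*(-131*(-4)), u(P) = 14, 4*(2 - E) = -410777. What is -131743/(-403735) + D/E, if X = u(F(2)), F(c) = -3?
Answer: 67520923171/33169656395 ≈ 2.0356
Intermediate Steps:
E = 410785/4 (E = 2 - ¼*(-410777) = 2 + 410777/4 = 410785/4 ≈ 1.0270e+5)
X = 14
D = 175540 (D = (14 + 321)*(-131*(-4)) = 335*524 = 175540)
-131743/(-403735) + D/E = -131743/(-403735) + 175540/(410785/4) = -131743*(-1/403735) + 175540*(4/410785) = 131743/403735 + 140432/82157 = 67520923171/33169656395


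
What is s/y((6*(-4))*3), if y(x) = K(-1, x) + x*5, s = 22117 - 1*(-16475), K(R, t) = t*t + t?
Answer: 268/33 ≈ 8.1212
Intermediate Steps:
K(R, t) = t + t**2 (K(R, t) = t**2 + t = t + t**2)
s = 38592 (s = 22117 + 16475 = 38592)
y(x) = 5*x + x*(1 + x) (y(x) = x*(1 + x) + x*5 = x*(1 + x) + 5*x = 5*x + x*(1 + x))
s/y((6*(-4))*3) = 38592/((((6*(-4))*3)*(6 + (6*(-4))*3))) = 38592/(((-24*3)*(6 - 24*3))) = 38592/((-72*(6 - 72))) = 38592/((-72*(-66))) = 38592/4752 = 38592*(1/4752) = 268/33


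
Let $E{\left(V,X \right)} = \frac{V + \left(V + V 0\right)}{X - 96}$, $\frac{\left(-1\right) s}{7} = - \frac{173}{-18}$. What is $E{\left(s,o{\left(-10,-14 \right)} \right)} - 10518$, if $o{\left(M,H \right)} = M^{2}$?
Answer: $- \frac{379859}{36} \approx -10552.0$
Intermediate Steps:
$s = - \frac{1211}{18}$ ($s = - 7 \left(- \frac{173}{-18}\right) = - 7 \left(\left(-173\right) \left(- \frac{1}{18}\right)\right) = \left(-7\right) \frac{173}{18} = - \frac{1211}{18} \approx -67.278$)
$E{\left(V,X \right)} = \frac{2 V}{-96 + X}$ ($E{\left(V,X \right)} = \frac{V + \left(V + 0\right)}{-96 + X} = \frac{V + V}{-96 + X} = \frac{2 V}{-96 + X}$)
$E{\left(s,o{\left(-10,-14 \right)} \right)} - 10518 = 2 \left(- \frac{1211}{18}\right) \frac{1}{-96 + \left(-10\right)^{2}} - 10518 = 2 \left(- \frac{1211}{18}\right) \frac{1}{-96 + 100} - 10518 = 2 \left(- \frac{1211}{18}\right) \frac{1}{4} - 10518 = - \frac{1211}{36} - 10518 = - \frac{379859}{36}$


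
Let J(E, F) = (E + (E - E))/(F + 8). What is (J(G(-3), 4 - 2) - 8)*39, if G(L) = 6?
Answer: -1443/5 ≈ -288.60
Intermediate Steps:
J(E, F) = E/(8 + F) (J(E, F) = (E + 0)/(8 + F) = E/(8 + F))
(J(G(-3), 4 - 2) - 8)*39 = (6/(8 + (4 - 2)) - 8)*39 = (6/(8 + 2) - 8)*39 = (6/10 - 8)*39 = (6*(⅒) - 8)*39 = (⅗ - 8)*39 = -37/5*39 = -1443/5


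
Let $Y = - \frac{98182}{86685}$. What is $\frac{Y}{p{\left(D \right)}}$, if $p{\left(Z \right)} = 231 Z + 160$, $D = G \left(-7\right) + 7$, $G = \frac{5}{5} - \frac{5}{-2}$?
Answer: $\frac{196364}{673109025} \approx 0.00029173$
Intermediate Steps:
$Y = - \frac{98182}{86685}$ ($Y = \left(-98182\right) \frac{1}{86685} = - \frac{98182}{86685} \approx -1.1326$)
$G = \frac{7}{2}$ ($G = 5 \cdot \frac{1}{5} - - \frac{5}{2} = 1 + \frac{5}{2} = \frac{7}{2} \approx 3.5$)
$D = - \frac{35}{2}$ ($D = \frac{7}{2} \left(-7\right) + 7 = - \frac{49}{2} + 7 = - \frac{35}{2} \approx -17.5$)
$p{\left(Z \right)} = 160 + 231 Z$
$\frac{Y}{p{\left(D \right)}} = - \frac{98182}{86685 \left(160 + 231 \left(- \frac{35}{2}\right)\right)} = - \frac{98182}{86685 \left(160 - \frac{8085}{2}\right)} = - \frac{98182}{86685 \left(- \frac{7765}{2}\right)} = \left(- \frac{98182}{86685}\right) \left(- \frac{2}{7765}\right) = \frac{196364}{673109025}$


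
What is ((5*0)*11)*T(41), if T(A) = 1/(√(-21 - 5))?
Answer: 0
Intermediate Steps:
T(A) = -I*√26/26 (T(A) = 1/(√(-26)) = 1/(I*√26) = -I*√26/26)
((5*0)*11)*T(41) = ((5*0)*11)*(-I*√26/26) = (0*11)*(-I*√26/26) = 0*(-I*√26/26) = 0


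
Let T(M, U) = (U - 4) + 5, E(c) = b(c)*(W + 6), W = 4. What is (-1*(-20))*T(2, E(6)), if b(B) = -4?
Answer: -780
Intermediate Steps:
E(c) = -40 (E(c) = -4*(4 + 6) = -4*10 = -40)
T(M, U) = 1 + U (T(M, U) = (-4 + U) + 5 = 1 + U)
(-1*(-20))*T(2, E(6)) = (-1*(-20))*(1 - 40) = 20*(-39) = -780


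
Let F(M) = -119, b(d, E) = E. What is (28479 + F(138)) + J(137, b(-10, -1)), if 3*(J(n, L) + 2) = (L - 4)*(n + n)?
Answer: 83704/3 ≈ 27901.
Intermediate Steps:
J(n, L) = -2 + 2*n*(-4 + L)/3 (J(n, L) = -2 + ((L - 4)*(n + n))/3 = -2 + ((-4 + L)*(2*n))/3 = -2 + (2*n*(-4 + L))/3 = -2 + 2*n*(-4 + L)/3)
(28479 + F(138)) + J(137, b(-10, -1)) = (28479 - 119) + (-2 - 8/3*137 + (⅔)*(-1)*137) = 28360 + (-2 - 1096/3 - 274/3) = 28360 - 1376/3 = 83704/3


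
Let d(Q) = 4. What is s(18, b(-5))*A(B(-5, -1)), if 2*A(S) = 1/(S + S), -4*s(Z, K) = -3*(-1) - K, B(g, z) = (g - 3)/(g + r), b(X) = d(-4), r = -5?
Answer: 5/64 ≈ 0.078125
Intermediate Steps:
b(X) = 4
B(g, z) = (-3 + g)/(-5 + g) (B(g, z) = (g - 3)/(g - 5) = (-3 + g)/(-5 + g))
s(Z, K) = -3/4 + K/4 (s(Z, K) = -(-3*(-1) - K)/4 = -(3 - K)/4 = -3/4 + K/4)
A(S) = 1/(4*S) (A(S) = 1/(2*(S + S)) = 1/(2*((2*S))) = (1/(2*S))/2 = 1/(4*S))
s(18, b(-5))*A(B(-5, -1)) = (-3/4 + (1/4)*4)*(1/(4*(((-3 - 5)/(-5 - 5))))) = (-3/4 + 1)*(1/(4*((-8/(-10))))) = (1/(4*((-1/10*(-8)))))/4 = (1/(4*(4/5)))/4 = ((1/4)*(5/4))/4 = (1/4)*(5/16) = 5/64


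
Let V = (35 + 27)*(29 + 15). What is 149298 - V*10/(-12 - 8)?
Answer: 150662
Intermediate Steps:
V = 2728 (V = 62*44 = 2728)
149298 - V*10/(-12 - 8) = 149298 - 2728*10/(-12 - 8) = 149298 - 27280/(-20) = 149298 - 27280*(-1)/20 = 149298 - 1*(-1364) = 149298 + 1364 = 150662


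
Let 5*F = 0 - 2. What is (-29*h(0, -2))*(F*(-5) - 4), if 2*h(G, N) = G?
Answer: 0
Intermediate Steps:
h(G, N) = G/2
F = -⅖ (F = (0 - 2)/5 = (⅕)*(-2) = -⅖ ≈ -0.40000)
(-29*h(0, -2))*(F*(-5) - 4) = (-29*0/2)*(-⅖*(-5) - 4) = (-29*0)*(2 - 4) = 0*(-2) = 0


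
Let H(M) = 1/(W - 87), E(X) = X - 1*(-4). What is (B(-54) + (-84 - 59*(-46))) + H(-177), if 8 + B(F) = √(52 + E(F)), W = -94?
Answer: 474581/181 + √2 ≈ 2623.4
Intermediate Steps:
E(X) = 4 + X (E(X) = X + 4 = 4 + X)
H(M) = -1/181 (H(M) = 1/(-94 - 87) = 1/(-181) = -1/181)
B(F) = -8 + √(56 + F) (B(F) = -8 + √(52 + (4 + F)) = -8 + √(56 + F))
(B(-54) + (-84 - 59*(-46))) + H(-177) = ((-8 + √(56 - 54)) + (-84 - 59*(-46))) - 1/181 = ((-8 + √2) + (-84 + 2714)) - 1/181 = ((-8 + √2) + 2630) - 1/181 = (2622 + √2) - 1/181 = 474581/181 + √2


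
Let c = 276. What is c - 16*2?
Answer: 244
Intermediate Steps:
c - 16*2 = 276 - 16*2 = 276 - 32 = 244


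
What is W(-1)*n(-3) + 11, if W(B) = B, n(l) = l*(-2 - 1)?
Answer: 2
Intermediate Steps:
n(l) = -3*l (n(l) = l*(-3) = -3*l)
W(-1)*n(-3) + 11 = -(-3)*(-3) + 11 = -1*9 + 11 = -9 + 11 = 2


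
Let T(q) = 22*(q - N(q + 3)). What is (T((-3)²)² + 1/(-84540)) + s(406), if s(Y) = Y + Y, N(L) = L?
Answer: 436902719/84540 ≈ 5168.0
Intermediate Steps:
s(Y) = 2*Y
T(q) = -66 (T(q) = 22*(q - (q + 3)) = 22*(q - (3 + q)) = 22*(q + (-3 - q)) = 22*(-3) = -66)
(T((-3)²)² + 1/(-84540)) + s(406) = ((-66)² + 1/(-84540)) + 2*406 = (4356 - 1/84540) + 812 = 368256239/84540 + 812 = 436902719/84540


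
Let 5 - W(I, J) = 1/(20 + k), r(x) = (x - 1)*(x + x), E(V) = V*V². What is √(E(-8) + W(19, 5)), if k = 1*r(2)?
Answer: I*√73014/12 ≈ 22.518*I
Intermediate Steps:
E(V) = V³
r(x) = 2*x*(-1 + x) (r(x) = (-1 + x)*(2*x) = 2*x*(-1 + x))
k = 4 (k = 1*(2*2*(-1 + 2)) = 1*(2*2*1) = 1*4 = 4)
W(I, J) = 119/24 (W(I, J) = 5 - 1/(20 + 4) = 5 - 1/24 = 119/24)
√(E(-8) + W(19, 5)) = √((-8)³ + 119/24) = √(-512 + 119/24) = √(-12169/24) = I*√73014/12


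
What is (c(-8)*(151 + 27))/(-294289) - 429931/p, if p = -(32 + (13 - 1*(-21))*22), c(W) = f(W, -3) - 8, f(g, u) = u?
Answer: 126525491299/229545420 ≈ 551.20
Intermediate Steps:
c(W) = -11 (c(W) = -3 - 8 = -11)
p = -780 (p = -(32 + (13 + 21)*22) = -(32 + 34*22) = -(32 + 748) = -1*780 = -780)
(c(-8)*(151 + 27))/(-294289) - 429931/p = -11*(151 + 27)/(-294289) - 429931/(-780) = -11*178*(-1/294289) - 429931*(-1/780) = -1958*(-1/294289) + 429931/780 = 1958/294289 + 429931/780 = 126525491299/229545420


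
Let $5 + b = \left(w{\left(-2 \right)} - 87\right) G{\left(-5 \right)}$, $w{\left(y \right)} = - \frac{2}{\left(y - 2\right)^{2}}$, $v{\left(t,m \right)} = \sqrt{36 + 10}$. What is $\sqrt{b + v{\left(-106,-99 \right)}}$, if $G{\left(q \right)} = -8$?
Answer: $\sqrt{692 + \sqrt{46}} \approx 26.434$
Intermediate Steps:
$v{\left(t,m \right)} = \sqrt{46}$
$w{\left(y \right)} = - \frac{2}{\left(-2 + y\right)^{2}}$
$b = 692$ ($b = -5 + \left(- \frac{2}{\left(-2 - 2\right)^{2}} - 87\right) \left(-8\right) = -5 + \left(- \frac{2}{16} - 87\right) \left(-8\right) = -5 + \left(\left(-2\right) \frac{1}{16} - 87\right) \left(-8\right) = -5 + \left(- \frac{1}{8} - 87\right) \left(-8\right) = -5 - -697 = -5 + 697 = 692$)
$\sqrt{b + v{\left(-106,-99 \right)}} = \sqrt{692 + \sqrt{46}}$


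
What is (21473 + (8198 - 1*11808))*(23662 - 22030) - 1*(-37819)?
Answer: 29190235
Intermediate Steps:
(21473 + (8198 - 1*11808))*(23662 - 22030) - 1*(-37819) = (21473 + (8198 - 11808))*1632 + 37819 = (21473 - 3610)*1632 + 37819 = 17863*1632 + 37819 = 29152416 + 37819 = 29190235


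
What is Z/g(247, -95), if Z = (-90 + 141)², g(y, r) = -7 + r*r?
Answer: 289/1002 ≈ 0.28842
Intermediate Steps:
g(y, r) = -7 + r²
Z = 2601 (Z = 51² = 2601)
Z/g(247, -95) = 2601/(-7 + (-95)²) = 2601/(-7 + 9025) = 2601/9018 = 2601*(1/9018) = 289/1002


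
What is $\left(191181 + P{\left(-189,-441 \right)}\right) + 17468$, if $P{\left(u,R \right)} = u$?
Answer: $208460$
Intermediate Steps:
$\left(191181 + P{\left(-189,-441 \right)}\right) + 17468 = \left(191181 - 189\right) + 17468 = 190992 + 17468 = 208460$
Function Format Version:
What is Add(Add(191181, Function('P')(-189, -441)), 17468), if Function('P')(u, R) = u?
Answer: 208460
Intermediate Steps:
Add(Add(191181, Function('P')(-189, -441)), 17468) = Add(Add(191181, -189), 17468) = Add(190992, 17468) = 208460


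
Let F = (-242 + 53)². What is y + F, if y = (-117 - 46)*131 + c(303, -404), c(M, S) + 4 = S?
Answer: 13960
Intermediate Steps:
c(M, S) = -4 + S
y = -21761 (y = (-117 - 46)*131 + (-4 - 404) = -163*131 - 408 = -21353 - 408 = -21761)
F = 35721 (F = (-189)² = 35721)
y + F = -21761 + 35721 = 13960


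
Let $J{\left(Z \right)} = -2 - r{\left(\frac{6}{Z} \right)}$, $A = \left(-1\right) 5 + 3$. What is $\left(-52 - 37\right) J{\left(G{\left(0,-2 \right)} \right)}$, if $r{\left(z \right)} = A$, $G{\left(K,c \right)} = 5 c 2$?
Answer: $0$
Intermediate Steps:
$A = -2$ ($A = -5 + 3 = -2$)
$G{\left(K,c \right)} = 10 c$
$r{\left(z \right)} = -2$
$J{\left(Z \right)} = 0$ ($J{\left(Z \right)} = -2 - -2 = -2 + 2 = 0$)
$\left(-52 - 37\right) J{\left(G{\left(0,-2 \right)} \right)} = \left(-52 - 37\right) 0 = \left(-89\right) 0 = 0$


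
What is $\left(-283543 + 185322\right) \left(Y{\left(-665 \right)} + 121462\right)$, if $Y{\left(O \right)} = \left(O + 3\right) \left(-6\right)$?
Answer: $-12320252914$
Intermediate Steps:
$Y{\left(O \right)} = -18 - 6 O$ ($Y{\left(O \right)} = \left(3 + O\right) \left(-6\right) = -18 - 6 O$)
$\left(-283543 + 185322\right) \left(Y{\left(-665 \right)} + 121462\right) = \left(-283543 + 185322\right) \left(\left(-18 - -3990\right) + 121462\right) = - 98221 \left(\left(-18 + 3990\right) + 121462\right) = - 98221 \left(3972 + 121462\right) = \left(-98221\right) 125434 = -12320252914$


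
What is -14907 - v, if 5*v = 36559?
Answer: -111094/5 ≈ -22219.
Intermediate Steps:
v = 36559/5 (v = (⅕)*36559 = 36559/5 ≈ 7311.8)
-14907 - v = -14907 - 1*36559/5 = -14907 - 36559/5 = -111094/5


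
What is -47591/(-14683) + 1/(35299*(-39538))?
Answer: 66420467749759/20492356289746 ≈ 3.2412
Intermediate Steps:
-47591/(-14683) + 1/(35299*(-39538)) = -47591*(-1/14683) + (1/35299)*(-1/39538) = 47591/14683 - 1/1395651862 = 66420467749759/20492356289746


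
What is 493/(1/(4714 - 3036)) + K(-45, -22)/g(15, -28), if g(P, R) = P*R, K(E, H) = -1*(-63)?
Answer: 16545077/20 ≈ 8.2725e+5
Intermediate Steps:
K(E, H) = 63
493/(1/(4714 - 3036)) + K(-45, -22)/g(15, -28) = 493/(1/(4714 - 3036)) + 63/((15*(-28))) = 493/(1/1678) + 63/(-420) = 493/(1/1678) + 63*(-1/420) = 493*1678 - 3/20 = 827254 - 3/20 = 16545077/20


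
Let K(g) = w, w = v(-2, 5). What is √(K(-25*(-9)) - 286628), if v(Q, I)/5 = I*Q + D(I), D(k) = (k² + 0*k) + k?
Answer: 88*I*√37 ≈ 535.28*I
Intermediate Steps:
D(k) = k + k² (D(k) = (k² + 0) + k = k² + k = k + k²)
v(Q, I) = 5*I*Q + 5*I*(1 + I) (v(Q, I) = 5*(I*Q + I*(1 + I)) = 5*I*Q + 5*I*(1 + I))
w = 100 (w = 5*5*(1 + 5 - 2) = 5*5*4 = 100)
K(g) = 100
√(K(-25*(-9)) - 286628) = √(100 - 286628) = √(-286528) = 88*I*√37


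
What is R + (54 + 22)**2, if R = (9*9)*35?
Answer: 8611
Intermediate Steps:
R = 2835 (R = 81*35 = 2835)
R + (54 + 22)**2 = 2835 + (54 + 22)**2 = 2835 + 76**2 = 2835 + 5776 = 8611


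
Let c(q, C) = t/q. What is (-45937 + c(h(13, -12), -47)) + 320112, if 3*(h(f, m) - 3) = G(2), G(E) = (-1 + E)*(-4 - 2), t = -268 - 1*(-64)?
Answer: 273971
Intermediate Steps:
t = -204 (t = -268 + 64 = -204)
G(E) = 6 - 6*E (G(E) = (-1 + E)*(-6) = 6 - 6*E)
h(f, m) = 1 (h(f, m) = 3 + (6 - 6*2)/3 = 3 + (6 - 12)/3 = 3 + (1/3)*(-6) = 3 - 2 = 1)
c(q, C) = -204/q
(-45937 + c(h(13, -12), -47)) + 320112 = (-45937 - 204/1) + 320112 = (-45937 - 204*1) + 320112 = (-45937 - 204) + 320112 = -46141 + 320112 = 273971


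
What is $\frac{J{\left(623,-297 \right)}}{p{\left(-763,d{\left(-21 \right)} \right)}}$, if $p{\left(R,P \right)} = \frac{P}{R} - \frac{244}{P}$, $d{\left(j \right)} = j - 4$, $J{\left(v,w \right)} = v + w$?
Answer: $\frac{6218450}{186797} \approx 33.29$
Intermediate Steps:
$d{\left(j \right)} = -4 + j$ ($d{\left(j \right)} = j - 4 = -4 + j$)
$p{\left(R,P \right)} = - \frac{244}{P} + \frac{P}{R}$
$\frac{J{\left(623,-297 \right)}}{p{\left(-763,d{\left(-21 \right)} \right)}} = \frac{623 - 297}{- \frac{244}{-4 - 21} + \frac{-4 - 21}{-763}} = \frac{326}{- \frac{244}{-25} - - \frac{25}{763}} = \frac{326}{\left(-244\right) \left(- \frac{1}{25}\right) + \frac{25}{763}} = \frac{326}{\frac{244}{25} + \frac{25}{763}} = \frac{326}{\frac{186797}{19075}} = 326 \cdot \frac{19075}{186797} = \frac{6218450}{186797}$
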